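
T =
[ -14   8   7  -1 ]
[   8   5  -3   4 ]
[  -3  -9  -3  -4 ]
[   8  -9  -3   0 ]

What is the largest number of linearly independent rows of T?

Row reduce to echelon form.
R2 ← R2 + (4/7)·R1: [0, 67/7, 1, 24/7]
R3 ← R3 − (3/14)·R1: [0, -75/7, -9/2, -53/14]
R4 ← R4 + (4/7)·R1: [0, -31/7, 1, -4/7]
R3 ← R3 + (75/67)·R2: [0, 0, -453/134, 7/134]
R4 ← R4 + (31/67)·R2: [0, 0, 98/67, 68/67]
R4 ← R4 + (196/453)·R3: [0, 0, 0, 470/453]
Echelon form has 4 nonzero rows, so rank(T) = 4.
The rank gives the maximum number of linearly independent rows: 4.

4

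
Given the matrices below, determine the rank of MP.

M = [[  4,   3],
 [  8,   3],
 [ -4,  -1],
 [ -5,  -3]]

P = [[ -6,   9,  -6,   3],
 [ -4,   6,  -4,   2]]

First compute MP:
[[-36,  54, -36,  18],
 [-60,  90, -60,  30],
 [ 28, -42,  28, -14],
 [ 42, -63,  42, -21]]
Now row reduce the product.
R2 ← R2 − (5/3)·R1: [0, 0, 0, 0]
R3 ← R3 + (7/9)·R1: [0, 0, 0, 0]
R4 ← R4 + (7/6)·R1: [0, 0, 0, 0]
1 nonzero row, so rank(MP) = 1.

1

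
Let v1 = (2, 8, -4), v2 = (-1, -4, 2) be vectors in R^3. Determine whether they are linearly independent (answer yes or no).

no

Form the matrix with these vectors as rows and row reduce.
R2 ← R2 + (1/2)·R1: [0, 0, 0]
1 nonzero row, so the 2 vectors span a space of dimension 1.
Since 1 < 2, the vectors are linearly dependent.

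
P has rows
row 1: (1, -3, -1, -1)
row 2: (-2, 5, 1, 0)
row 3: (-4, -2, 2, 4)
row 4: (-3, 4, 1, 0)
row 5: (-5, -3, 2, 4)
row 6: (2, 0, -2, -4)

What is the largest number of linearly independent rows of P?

3

Row reduce to echelon form.
R2 ← R2 + (2)·R1: [0, -1, -1, -2]
R3 ← R3 + (4)·R1: [0, -14, -2, 0]
R4 ← R4 + (3)·R1: [0, -5, -2, -3]
R5 ← R5 + (5)·R1: [0, -18, -3, -1]
R6 ← R6 − (2)·R1: [0, 6, 0, -2]
R3 ← R3 − (14)·R2: [0, 0, 12, 28]
R4 ← R4 − (5)·R2: [0, 0, 3, 7]
R5 ← R5 − (18)·R2: [0, 0, 15, 35]
R6 ← R6 + (6)·R2: [0, 0, -6, -14]
R4 ← R4 − (1/4)·R3: [0, 0, 0, 0]
R5 ← R5 − (5/4)·R3: [0, 0, 0, 0]
R6 ← R6 + (1/2)·R3: [0, 0, 0, 0]
Echelon form has 3 nonzero rows, so rank(P) = 3.
The rank gives the maximum number of linearly independent rows: 3.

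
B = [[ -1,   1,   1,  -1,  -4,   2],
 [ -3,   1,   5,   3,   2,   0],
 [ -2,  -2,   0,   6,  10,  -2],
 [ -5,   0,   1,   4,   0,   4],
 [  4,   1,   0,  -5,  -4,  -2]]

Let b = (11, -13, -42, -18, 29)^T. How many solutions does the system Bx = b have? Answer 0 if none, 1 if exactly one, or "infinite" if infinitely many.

Row reduce the augmented matrix [B | b].
R2 ← R2 − (3)·R1: [0, -2, 2, 6, 14, -6, -46]
R3 ← R3 − (2)·R1: [0, -4, -2, 8, 18, -6, -64]
R4 ← R4 − (5)·R1: [0, -5, -4, 9, 20, -6, -73]
R5 ← R5 + (4)·R1: [0, 5, 4, -9, -20, 6, 73]
R3 ← R3 − (2)·R2: [0, 0, -6, -4, -10, 6, 28]
R4 ← R4 − (5/2)·R2: [0, 0, -9, -6, -15, 9, 42]
R5 ← R5 + (5/2)·R2: [0, 0, 9, 6, 15, -9, -42]
R4 ← R4 − (3/2)·R3: [0, 0, 0, 0, 0, 0, 0]
R5 ← R5 + (3/2)·R3: [0, 0, 0, 0, 0, 0, 0]
The echelon form has 3 nonzero rows, and every pivot lies in the first 6 columns, so rank(B) = rank([B|b]) = 3.
The system is consistent.
rank = 3 < 6 unknowns, so there are infinitely many solutions.

infinite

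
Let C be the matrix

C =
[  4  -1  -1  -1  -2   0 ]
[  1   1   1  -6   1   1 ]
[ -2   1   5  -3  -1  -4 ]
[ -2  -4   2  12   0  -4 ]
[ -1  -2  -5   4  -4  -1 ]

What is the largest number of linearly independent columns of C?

5

Row reduce to echelon form.
R2 ← R2 − (1/4)·R1: [0, 5/4, 5/4, -23/4, 3/2, 1]
R3 ← R3 + (1/2)·R1: [0, 1/2, 9/2, -7/2, -2, -4]
R4 ← R4 + (1/2)·R1: [0, -9/2, 3/2, 23/2, -1, -4]
R5 ← R5 + (1/4)·R1: [0, -9/4, -21/4, 15/4, -9/2, -1]
R3 ← R3 − (2/5)·R2: [0, 0, 4, -6/5, -13/5, -22/5]
R4 ← R4 + (18/5)·R2: [0, 0, 6, -46/5, 22/5, -2/5]
R5 ← R5 + (9/5)·R2: [0, 0, -3, -33/5, -9/5, 4/5]
R4 ← R4 − (3/2)·R3: [0, 0, 0, -37/5, 83/10, 31/5]
R5 ← R5 + (3/4)·R3: [0, 0, 0, -15/2, -15/4, -5/2]
R5 ← R5 − (75/74)·R4: [0, 0, 0, 0, -450/37, -325/37]
Echelon form has 5 nonzero rows, so rank(C) = 5.
The rank gives the maximum number of linearly independent columns: 5.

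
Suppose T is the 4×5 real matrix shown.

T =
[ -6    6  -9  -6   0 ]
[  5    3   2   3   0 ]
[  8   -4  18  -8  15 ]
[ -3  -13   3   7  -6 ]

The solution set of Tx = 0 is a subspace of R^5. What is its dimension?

Row reduce to echelon form.
R2 ← R2 + (5/6)·R1: [0, 8, -11/2, -2, 0]
R3 ← R3 + (4/3)·R1: [0, 4, 6, -16, 15]
R4 ← R4 − (1/2)·R1: [0, -16, 15/2, 10, -6]
R3 ← R3 − (1/2)·R2: [0, 0, 35/4, -15, 15]
R4 ← R4 + (2)·R2: [0, 0, -7/2, 6, -6]
R4 ← R4 + (2/5)·R3: [0, 0, 0, 0, 0]
3 nonzero rows, so rank(T) = 3.
T has 5 columns; by rank–nullity, nullity = 5 − 3 = 2.

2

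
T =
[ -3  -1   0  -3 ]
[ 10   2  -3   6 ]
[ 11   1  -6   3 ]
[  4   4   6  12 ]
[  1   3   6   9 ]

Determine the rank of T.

Row reduce to echelon form.
R2 ← R2 + (10/3)·R1: [0, -4/3, -3, -4]
R3 ← R3 + (11/3)·R1: [0, -8/3, -6, -8]
R4 ← R4 + (4/3)·R1: [0, 8/3, 6, 8]
R5 ← R5 + (1/3)·R1: [0, 8/3, 6, 8]
R3 ← R3 − (2)·R2: [0, 0, 0, 0]
R4 ← R4 + (2)·R2: [0, 0, 0, 0]
R5 ← R5 + (2)·R2: [0, 0, 0, 0]
Echelon form has 2 nonzero rows, so rank(T) = 2.

2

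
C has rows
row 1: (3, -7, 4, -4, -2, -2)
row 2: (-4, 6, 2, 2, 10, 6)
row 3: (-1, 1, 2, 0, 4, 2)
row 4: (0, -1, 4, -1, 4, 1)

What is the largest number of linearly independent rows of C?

3

Row reduce to echelon form.
R2 ← R2 + (4/3)·R1: [0, -10/3, 22/3, -10/3, 22/3, 10/3]
R3 ← R3 + (1/3)·R1: [0, -4/3, 10/3, -4/3, 10/3, 4/3]
R3 ← R3 − (2/5)·R2: [0, 0, 2/5, 0, 2/5, 0]
R4 ← R4 − (3/10)·R2: [0, 0, 9/5, 0, 9/5, 0]
R4 ← R4 − (9/2)·R3: [0, 0, 0, 0, 0, 0]
Echelon form has 3 nonzero rows, so rank(C) = 3.
The rank gives the maximum number of linearly independent rows: 3.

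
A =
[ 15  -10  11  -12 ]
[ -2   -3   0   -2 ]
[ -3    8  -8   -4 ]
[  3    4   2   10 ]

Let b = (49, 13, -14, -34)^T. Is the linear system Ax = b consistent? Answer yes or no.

Row reduce the augmented matrix [A | b].
R2 ← R2 + (2/15)·R1: [0, -13/3, 22/15, -18/5, 293/15]
R3 ← R3 + (1/5)·R1: [0, 6, -29/5, -32/5, -21/5]
R4 ← R4 − (1/5)·R1: [0, 6, -1/5, 62/5, -219/5]
R3 ← R3 + (18/13)·R2: [0, 0, -49/13, -148/13, 297/13]
R4 ← R4 + (18/13)·R2: [0, 0, 119/65, 482/65, -1089/65]
R4 ← R4 + (17/35)·R3: [0, 0, 0, 66/35, -198/35]
The echelon form has 4 nonzero rows, and every pivot lies in the first 4 columns, so rank(A) = rank([A|b]) = 4.
The system is consistent.

yes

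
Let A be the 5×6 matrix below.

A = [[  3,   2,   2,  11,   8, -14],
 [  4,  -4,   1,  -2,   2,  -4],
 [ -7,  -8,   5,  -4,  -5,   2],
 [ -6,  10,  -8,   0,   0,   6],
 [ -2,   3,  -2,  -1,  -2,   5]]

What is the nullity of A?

Row reduce to echelon form.
R2 ← R2 − (4/3)·R1: [0, -20/3, -5/3, -50/3, -26/3, 44/3]
R3 ← R3 + (7/3)·R1: [0, -10/3, 29/3, 65/3, 41/3, -92/3]
R4 ← R4 + (2)·R1: [0, 14, -4, 22, 16, -22]
R5 ← R5 + (2/3)·R1: [0, 13/3, -2/3, 19/3, 10/3, -13/3]
R3 ← R3 − (1/2)·R2: [0, 0, 21/2, 30, 18, -38]
R4 ← R4 + (21/10)·R2: [0, 0, -15/2, -13, -11/5, 44/5]
R5 ← R5 + (13/20)·R2: [0, 0, -7/4, -9/2, -23/10, 26/5]
R4 ← R4 + (5/7)·R3: [0, 0, 0, 59/7, 373/35, -642/35]
R5 ← R5 + (1/6)·R3: [0, 0, 0, 1/2, 7/10, -17/15]
R5 ← R5 − (7/118)·R4: [0, 0, 0, 0, 4/59, -8/177]
5 nonzero rows, so rank(A) = 5.
A has 6 columns; by rank–nullity, nullity = 6 − 5 = 1.

1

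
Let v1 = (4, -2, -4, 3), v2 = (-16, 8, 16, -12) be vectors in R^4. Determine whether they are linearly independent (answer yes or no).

Form the matrix with these vectors as rows and row reduce.
R2 ← R2 + (4)·R1: [0, 0, 0, 0]
1 nonzero row, so the 2 vectors span a space of dimension 1.
Since 1 < 2, the vectors are linearly dependent.

no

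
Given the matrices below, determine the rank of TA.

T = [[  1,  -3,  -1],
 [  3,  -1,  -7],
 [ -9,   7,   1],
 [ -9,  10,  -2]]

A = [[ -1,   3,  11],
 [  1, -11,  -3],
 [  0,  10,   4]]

First compute TA:
[[ -4,  26,  16],
 [ -4, -50,   8],
 [ 16, -94, -116],
 [ 19, -157, -137]]
Now row reduce the product.
R2 ← R2 − R1: [0, -76, -8]
R3 ← R3 + (4)·R1: [0, 10, -52]
R4 ← R4 + (19/4)·R1: [0, -67/2, -61]
R3 ← R3 + (5/38)·R2: [0, 0, -1008/19]
R4 ← R4 − (67/152)·R2: [0, 0, -1092/19]
R4 ← R4 − (13/12)·R3: [0, 0, 0]
3 nonzero rows, so rank(TA) = 3.

3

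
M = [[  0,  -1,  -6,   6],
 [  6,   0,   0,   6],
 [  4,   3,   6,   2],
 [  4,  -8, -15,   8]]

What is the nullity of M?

Row reduce to echelon form.
Swap R1 ↔ R2
R3 ← R3 − (2/3)·R1: [0, 3, 6, -2]
R4 ← R4 − (2/3)·R1: [0, -8, -15, 4]
R3 ← R3 + (3)·R2: [0, 0, -12, 16]
R4 ← R4 − (8)·R2: [0, 0, 33, -44]
R4 ← R4 + (11/4)·R3: [0, 0, 0, 0]
3 nonzero rows, so rank(M) = 3.
M has 4 columns; by rank–nullity, nullity = 4 − 3 = 1.

1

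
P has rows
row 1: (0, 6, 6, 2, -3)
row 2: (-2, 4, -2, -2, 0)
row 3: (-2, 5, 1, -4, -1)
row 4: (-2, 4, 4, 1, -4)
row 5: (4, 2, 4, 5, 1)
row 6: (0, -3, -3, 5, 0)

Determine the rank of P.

4

Row reduce to echelon form.
Swap R1 ↔ R2
R3 ← R3 − R1: [0, 1, 3, -2, -1]
R4 ← R4 − R1: [0, 0, 6, 3, -4]
R5 ← R5 + (2)·R1: [0, 10, 0, 1, 1]
R3 ← R3 − (1/6)·R2: [0, 0, 2, -7/3, -1/2]
R5 ← R5 − (5/3)·R2: [0, 0, -10, -7/3, 6]
R6 ← R6 + (1/2)·R2: [0, 0, 0, 6, -3/2]
R4 ← R4 − (3)·R3: [0, 0, 0, 10, -5/2]
R5 ← R5 + (5)·R3: [0, 0, 0, -14, 7/2]
R5 ← R5 + (7/5)·R4: [0, 0, 0, 0, 0]
R6 ← R6 − (3/5)·R4: [0, 0, 0, 0, 0]
Echelon form has 4 nonzero rows, so rank(P) = 4.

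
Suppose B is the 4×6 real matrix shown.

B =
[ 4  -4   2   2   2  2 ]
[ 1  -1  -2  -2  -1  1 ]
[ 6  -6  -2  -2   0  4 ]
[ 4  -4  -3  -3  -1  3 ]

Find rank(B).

Row reduce to echelon form.
R2 ← R2 − (1/4)·R1: [0, 0, -5/2, -5/2, -3/2, 1/2]
R3 ← R3 − (3/2)·R1: [0, 0, -5, -5, -3, 1]
R4 ← R4 − R1: [0, 0, -5, -5, -3, 1]
R3 ← R3 − (2)·R2: [0, 0, 0, 0, 0, 0]
R4 ← R4 − (2)·R2: [0, 0, 0, 0, 0, 0]
Echelon form has 2 nonzero rows, so rank(B) = 2.

2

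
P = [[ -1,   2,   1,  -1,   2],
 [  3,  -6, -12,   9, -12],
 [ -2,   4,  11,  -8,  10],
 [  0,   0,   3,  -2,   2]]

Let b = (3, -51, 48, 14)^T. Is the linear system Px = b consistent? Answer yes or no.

Row reduce the augmented matrix [P | b].
R2 ← R2 + (3)·R1: [0, 0, -9, 6, -6, -42]
R3 ← R3 − (2)·R1: [0, 0, 9, -6, 6, 42]
R3 ← R3 + R2: [0, 0, 0, 0, 0, 0]
R4 ← R4 + (1/3)·R2: [0, 0, 0, 0, 0, 0]
The echelon form has 2 nonzero rows, and every pivot lies in the first 5 columns, so rank(P) = rank([P|b]) = 2.
The system is consistent.

yes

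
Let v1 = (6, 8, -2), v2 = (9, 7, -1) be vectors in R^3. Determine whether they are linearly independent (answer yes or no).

yes

Form the matrix with these vectors as rows and row reduce.
R2 ← R2 − (3/2)·R1: [0, -5, 2]
2 nonzero rows, so the 2 vectors span a space of dimension 2.
Since 2 = 2, the vectors are linearly independent.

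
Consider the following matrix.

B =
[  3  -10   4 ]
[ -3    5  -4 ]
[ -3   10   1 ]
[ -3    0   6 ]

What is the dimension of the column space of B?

Row reduce to echelon form.
R2 ← R2 + R1: [0, -5, 0]
R3 ← R3 + R1: [0, 0, 5]
R4 ← R4 + R1: [0, -10, 10]
R4 ← R4 − (2)·R2: [0, 0, 10]
R4 ← R4 − (2)·R3: [0, 0, 0]
Echelon form has 3 nonzero rows, so rank(B) = 3.
The column space has dimension equal to the rank: 3.

3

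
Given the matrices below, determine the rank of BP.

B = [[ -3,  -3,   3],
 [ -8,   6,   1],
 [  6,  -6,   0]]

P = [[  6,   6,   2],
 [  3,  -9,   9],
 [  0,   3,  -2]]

2

First compute BP:
[[-27,  18, -39],
 [-30, -99,  36],
 [ 18,  90, -42]]
Now row reduce the product.
R2 ← R2 − (10/9)·R1: [0, -119, 238/3]
R3 ← R3 + (2/3)·R1: [0, 102, -68]
R3 ← R3 + (6/7)·R2: [0, 0, 0]
2 nonzero rows, so rank(BP) = 2.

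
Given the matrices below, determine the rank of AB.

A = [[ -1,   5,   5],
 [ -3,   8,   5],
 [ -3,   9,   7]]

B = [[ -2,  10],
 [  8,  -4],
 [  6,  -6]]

First compute AB:
[[ 72, -60],
 [100, -92],
 [120, -108]]
Now row reduce the product.
R2 ← R2 − (25/18)·R1: [0, -26/3]
R3 ← R3 − (5/3)·R1: [0, -8]
R3 ← R3 − (12/13)·R2: [0, 0]
2 nonzero rows, so rank(AB) = 2.

2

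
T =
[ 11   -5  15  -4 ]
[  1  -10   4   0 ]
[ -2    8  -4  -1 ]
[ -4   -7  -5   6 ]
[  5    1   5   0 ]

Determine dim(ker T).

Row reduce to echelon form.
R2 ← R2 − (1/11)·R1: [0, -105/11, 29/11, 4/11]
R3 ← R3 + (2/11)·R1: [0, 78/11, -14/11, -19/11]
R4 ← R4 + (4/11)·R1: [0, -97/11, 5/11, 50/11]
R5 ← R5 − (5/11)·R1: [0, 36/11, -20/11, 20/11]
R3 ← R3 + (26/35)·R2: [0, 0, 24/35, -51/35]
R4 ← R4 − (97/105)·R2: [0, 0, -208/105, 442/105]
R5 ← R5 + (12/35)·R2: [0, 0, -32/35, 68/35]
R4 ← R4 + (26/9)·R3: [0, 0, 0, 0]
R5 ← R5 + (4/3)·R3: [0, 0, 0, 0]
3 nonzero rows, so rank(T) = 3.
T has 4 columns; by rank–nullity, nullity = 4 − 3 = 1.

1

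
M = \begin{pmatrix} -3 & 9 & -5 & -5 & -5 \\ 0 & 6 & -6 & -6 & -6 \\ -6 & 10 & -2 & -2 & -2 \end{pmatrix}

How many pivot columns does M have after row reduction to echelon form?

Row reduce to echelon form.
R3 ← R3 − (2)·R1: [0, -8, 8, 8, 8]
R3 ← R3 + (4/3)·R2: [0, 0, 0, 0, 0]
Echelon form has 2 nonzero rows, so rank(M) = 2.
Each nonzero row contributes one pivot column: 2 pivot columns.

2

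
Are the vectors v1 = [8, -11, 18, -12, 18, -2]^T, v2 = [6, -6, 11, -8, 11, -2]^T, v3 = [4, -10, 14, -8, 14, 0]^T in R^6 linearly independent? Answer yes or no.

no

Form the matrix with these vectors as rows and row reduce.
R2 ← R2 − (3/4)·R1: [0, 9/4, -5/2, 1, -5/2, -1/2]
R3 ← R3 − (1/2)·R1: [0, -9/2, 5, -2, 5, 1]
R3 ← R3 + (2)·R2: [0, 0, 0, 0, 0, 0]
2 nonzero rows, so the 3 vectors span a space of dimension 2.
Since 2 < 3, the vectors are linearly dependent.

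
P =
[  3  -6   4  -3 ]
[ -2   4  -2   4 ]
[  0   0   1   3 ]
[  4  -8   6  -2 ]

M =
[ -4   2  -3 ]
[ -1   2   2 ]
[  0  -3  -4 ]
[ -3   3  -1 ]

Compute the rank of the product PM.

2

First compute PM:
[[  3, -27, -34],
 [ -8,  22,  18],
 [ -9,   6,  -7],
 [ -2, -32, -50]]
Now row reduce the product.
R2 ← R2 + (8/3)·R1: [0, -50, -218/3]
R3 ← R3 + (3)·R1: [0, -75, -109]
R4 ← R4 + (2/3)·R1: [0, -50, -218/3]
R3 ← R3 − (3/2)·R2: [0, 0, 0]
R4 ← R4 − R2: [0, 0, 0]
2 nonzero rows, so rank(PM) = 2.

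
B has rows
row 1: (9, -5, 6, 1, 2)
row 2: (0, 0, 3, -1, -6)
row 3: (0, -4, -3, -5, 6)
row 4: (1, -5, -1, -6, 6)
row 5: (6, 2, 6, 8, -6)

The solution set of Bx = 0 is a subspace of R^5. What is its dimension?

1

Row reduce to echelon form.
R4 ← R4 − (1/9)·R1: [0, -40/9, -5/3, -55/9, 52/9]
R5 ← R5 − (2/3)·R1: [0, 16/3, 2, 22/3, -22/3]
Swap R2 ↔ R3
R4 ← R4 − (10/9)·R2: [0, 0, 5/3, -5/9, -8/9]
R5 ← R5 + (4/3)·R2: [0, 0, -2, 2/3, 2/3]
R4 ← R4 − (5/9)·R3: [0, 0, 0, 0, 22/9]
R5 ← R5 + (2/3)·R3: [0, 0, 0, 0, -10/3]
R5 ← R5 + (15/11)·R4: [0, 0, 0, 0, 0]
4 nonzero rows, so rank(B) = 4.
B has 5 columns; by rank–nullity, nullity = 5 − 4 = 1.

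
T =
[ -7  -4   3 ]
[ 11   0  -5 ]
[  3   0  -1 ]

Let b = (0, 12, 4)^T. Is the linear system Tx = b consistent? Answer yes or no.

Row reduce the augmented matrix [T | b].
R2 ← R2 + (11/7)·R1: [0, -44/7, -2/7, 12]
R3 ← R3 + (3/7)·R1: [0, -12/7, 2/7, 4]
R3 ← R3 − (3/11)·R2: [0, 0, 4/11, 8/11]
The echelon form has 3 nonzero rows, and every pivot lies in the first 3 columns, so rank(T) = rank([T|b]) = 3.
The system is consistent.

yes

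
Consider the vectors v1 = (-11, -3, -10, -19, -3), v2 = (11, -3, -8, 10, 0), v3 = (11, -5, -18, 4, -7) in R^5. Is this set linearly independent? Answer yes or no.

Form the matrix with these vectors as rows and row reduce.
R2 ← R2 + R1: [0, -6, -18, -9, -3]
R3 ← R3 + R1: [0, -8, -28, -15, -10]
R3 ← R3 − (4/3)·R2: [0, 0, -4, -3, -6]
3 nonzero rows, so the 3 vectors span a space of dimension 3.
Since 3 = 3, the vectors are linearly independent.

yes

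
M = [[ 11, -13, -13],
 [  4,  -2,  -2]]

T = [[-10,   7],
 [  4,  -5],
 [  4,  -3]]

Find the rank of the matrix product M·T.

First compute MT:
[[-214, 181],
 [-56,  44]]
Now row reduce the product.
R2 ← R2 − (28/107)·R1: [0, -360/107]
2 nonzero rows, so rank(MT) = 2.

2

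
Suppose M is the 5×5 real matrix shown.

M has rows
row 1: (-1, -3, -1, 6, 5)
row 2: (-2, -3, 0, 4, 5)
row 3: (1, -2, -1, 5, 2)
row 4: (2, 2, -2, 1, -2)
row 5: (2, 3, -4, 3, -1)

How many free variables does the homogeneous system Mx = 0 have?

Row reduce to echelon form.
R2 ← R2 − (2)·R1: [0, 3, 2, -8, -5]
R3 ← R3 + R1: [0, -5, -2, 11, 7]
R4 ← R4 + (2)·R1: [0, -4, -4, 13, 8]
R5 ← R5 + (2)·R1: [0, -3, -6, 15, 9]
R3 ← R3 + (5/3)·R2: [0, 0, 4/3, -7/3, -4/3]
R4 ← R4 + (4/3)·R2: [0, 0, -4/3, 7/3, 4/3]
R5 ← R5 + R2: [0, 0, -4, 7, 4]
R4 ← R4 + R3: [0, 0, 0, 0, 0]
R5 ← R5 + (3)·R3: [0, 0, 0, 0, 0]
3 nonzero rows, so rank(M) = 3.
M has 5 columns; by rank–nullity, nullity = 5 − 3 = 2.

2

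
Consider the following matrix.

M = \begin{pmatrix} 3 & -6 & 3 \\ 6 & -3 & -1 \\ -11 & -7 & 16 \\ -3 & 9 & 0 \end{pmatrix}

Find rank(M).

Row reduce to echelon form.
R2 ← R2 − (2)·R1: [0, 9, -7]
R3 ← R3 + (11/3)·R1: [0, -29, 27]
R4 ← R4 + R1: [0, 3, 3]
R3 ← R3 + (29/9)·R2: [0, 0, 40/9]
R4 ← R4 − (1/3)·R2: [0, 0, 16/3]
R4 ← R4 − (6/5)·R3: [0, 0, 0]
Echelon form has 3 nonzero rows, so rank(M) = 3.

3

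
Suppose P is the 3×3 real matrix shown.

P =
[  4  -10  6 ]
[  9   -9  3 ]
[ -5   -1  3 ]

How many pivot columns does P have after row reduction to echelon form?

Row reduce to echelon form.
R2 ← R2 − (9/4)·R1: [0, 27/2, -21/2]
R3 ← R3 + (5/4)·R1: [0, -27/2, 21/2]
R3 ← R3 + R2: [0, 0, 0]
Echelon form has 2 nonzero rows, so rank(P) = 2.
Each nonzero row contributes one pivot column: 2 pivot columns.

2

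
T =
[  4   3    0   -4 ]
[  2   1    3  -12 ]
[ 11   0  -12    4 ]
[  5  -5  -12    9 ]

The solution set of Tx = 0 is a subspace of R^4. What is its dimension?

Row reduce to echelon form.
R2 ← R2 − (1/2)·R1: [0, -1/2, 3, -10]
R3 ← R3 − (11/4)·R1: [0, -33/4, -12, 15]
R4 ← R4 − (5/4)·R1: [0, -35/4, -12, 14]
R3 ← R3 − (33/2)·R2: [0, 0, -123/2, 180]
R4 ← R4 − (35/2)·R2: [0, 0, -129/2, 189]
R4 ← R4 − (43/41)·R3: [0, 0, 0, 9/41]
4 nonzero rows, so rank(T) = 4.
T has 4 columns; by rank–nullity, nullity = 4 − 4 = 0.

0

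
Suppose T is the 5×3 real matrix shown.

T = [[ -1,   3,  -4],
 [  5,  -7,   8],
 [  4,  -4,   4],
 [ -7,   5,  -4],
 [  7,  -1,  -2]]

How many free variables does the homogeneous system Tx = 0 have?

1

Row reduce to echelon form.
R2 ← R2 + (5)·R1: [0, 8, -12]
R3 ← R3 + (4)·R1: [0, 8, -12]
R4 ← R4 − (7)·R1: [0, -16, 24]
R5 ← R5 + (7)·R1: [0, 20, -30]
R3 ← R3 − R2: [0, 0, 0]
R4 ← R4 + (2)·R2: [0, 0, 0]
R5 ← R5 − (5/2)·R2: [0, 0, 0]
2 nonzero rows, so rank(T) = 2.
T has 3 columns; by rank–nullity, nullity = 3 − 2 = 1.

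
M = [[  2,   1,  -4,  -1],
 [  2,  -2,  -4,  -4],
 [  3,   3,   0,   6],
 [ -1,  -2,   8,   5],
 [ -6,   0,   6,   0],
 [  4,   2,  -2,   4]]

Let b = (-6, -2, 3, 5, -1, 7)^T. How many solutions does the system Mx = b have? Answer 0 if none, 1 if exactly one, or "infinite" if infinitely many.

0

Row reduce the augmented matrix [M | b].
R2 ← R2 − R1: [0, -3, 0, -3, 4]
R3 ← R3 − (3/2)·R1: [0, 3/2, 6, 15/2, 12]
R4 ← R4 + (1/2)·R1: [0, -3/2, 6, 9/2, 2]
R5 ← R5 + (3)·R1: [0, 3, -6, -3, -19]
R6 ← R6 − (2)·R1: [0, 0, 6, 6, 19]
R3 ← R3 + (1/2)·R2: [0, 0, 6, 6, 14]
R4 ← R4 − (1/2)·R2: [0, 0, 6, 6, 0]
R5 ← R5 + R2: [0, 0, -6, -6, -15]
R4 ← R4 − R3: [0, 0, 0, 0, -14]
R5 ← R5 + R3: [0, 0, 0, 0, -1]
R6 ← R6 − R3: [0, 0, 0, 0, 5]
R5 ← R5 − (1/14)·R4: [0, 0, 0, 0, 0]
R6 ← R6 + (5/14)·R4: [0, 0, 0, 0, 0]
The echelon form has 4 nonzero rows; the last pivot sits in the augmented column, so rank(M) = 3 but rank([M|b]) = 4.
Since the ranks differ, the system is inconsistent.
It has no solutions.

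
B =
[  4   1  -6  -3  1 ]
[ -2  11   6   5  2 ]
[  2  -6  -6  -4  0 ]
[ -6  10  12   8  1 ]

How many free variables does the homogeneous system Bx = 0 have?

Row reduce to echelon form.
R2 ← R2 + (1/2)·R1: [0, 23/2, 3, 7/2, 5/2]
R3 ← R3 − (1/2)·R1: [0, -13/2, -3, -5/2, -1/2]
R4 ← R4 + (3/2)·R1: [0, 23/2, 3, 7/2, 5/2]
R3 ← R3 + (13/23)·R2: [0, 0, -30/23, -12/23, 21/23]
R4 ← R4 − R2: [0, 0, 0, 0, 0]
3 nonzero rows, so rank(B) = 3.
B has 5 columns; by rank–nullity, nullity = 5 − 3 = 2.

2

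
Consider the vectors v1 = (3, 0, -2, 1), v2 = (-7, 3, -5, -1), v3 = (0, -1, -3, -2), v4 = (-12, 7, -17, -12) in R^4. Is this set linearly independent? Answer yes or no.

yes

Form the matrix with these vectors as rows and row reduce.
R2 ← R2 + (7/3)·R1: [0, 3, -29/3, 4/3]
R4 ← R4 + (4)·R1: [0, 7, -25, -8]
R3 ← R3 + (1/3)·R2: [0, 0, -56/9, -14/9]
R4 ← R4 − (7/3)·R2: [0, 0, -22/9, -100/9]
R4 ← R4 − (11/28)·R3: [0, 0, 0, -21/2]
4 nonzero rows, so the 4 vectors span a space of dimension 4.
Since 4 = 4, the vectors are linearly independent.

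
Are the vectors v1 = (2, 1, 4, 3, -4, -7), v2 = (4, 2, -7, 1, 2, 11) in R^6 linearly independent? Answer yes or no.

Form the matrix with these vectors as rows and row reduce.
R2 ← R2 − (2)·R1: [0, 0, -15, -5, 10, 25]
2 nonzero rows, so the 2 vectors span a space of dimension 2.
Since 2 = 2, the vectors are linearly independent.

yes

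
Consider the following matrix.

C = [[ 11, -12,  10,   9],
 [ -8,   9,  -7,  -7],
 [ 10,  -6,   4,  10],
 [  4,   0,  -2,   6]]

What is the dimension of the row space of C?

Row reduce to echelon form.
R2 ← R2 + (8/11)·R1: [0, 3/11, 3/11, -5/11]
R3 ← R3 − (10/11)·R1: [0, 54/11, -56/11, 20/11]
R4 ← R4 − (4/11)·R1: [0, 48/11, -62/11, 30/11]
R3 ← R3 − (18)·R2: [0, 0, -10, 10]
R4 ← R4 − (16)·R2: [0, 0, -10, 10]
R4 ← R4 − R3: [0, 0, 0, 0]
Echelon form has 3 nonzero rows, so rank(C) = 3.
The row space has dimension equal to the rank: 3.

3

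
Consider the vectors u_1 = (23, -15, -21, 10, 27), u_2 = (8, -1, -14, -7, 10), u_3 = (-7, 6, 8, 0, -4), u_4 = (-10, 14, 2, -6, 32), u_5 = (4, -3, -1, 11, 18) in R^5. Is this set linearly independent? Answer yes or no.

Form the matrix with these vectors as rows and row reduce.
R2 ← R2 − (8/23)·R1: [0, 97/23, -154/23, -241/23, 14/23]
R3 ← R3 + (7/23)·R1: [0, 33/23, 37/23, 70/23, 97/23]
R4 ← R4 + (10/23)·R1: [0, 172/23, -164/23, -38/23, 1006/23]
R5 ← R5 − (4/23)·R1: [0, -9/23, 61/23, 213/23, 306/23]
R3 ← R3 − (33/97)·R2: [0, 0, 377/97, 641/97, 389/97]
R4 ← R4 − (172/97)·R2: [0, 0, 460/97, 1642/97, 4138/97]
R5 ← R5 + (9/97)·R2: [0, 0, 197/97, 804/97, 1296/97]
R4 ← R4 − (460/377)·R3: [0, 0, 0, 3342/377, 14238/377]
R5 ← R5 − (197/377)·R3: [0, 0, 0, 1823/377, 4247/377]
R5 ← R5 − (1823/3342)·R4: [0, 0, 0, 0, -5200/557]
5 nonzero rows, so the 5 vectors span a space of dimension 5.
Since 5 = 5, the vectors are linearly independent.

yes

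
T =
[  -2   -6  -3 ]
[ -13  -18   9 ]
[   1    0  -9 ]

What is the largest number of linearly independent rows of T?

Row reduce to echelon form.
R2 ← R2 − (13/2)·R1: [0, 21, 57/2]
R3 ← R3 + (1/2)·R1: [0, -3, -21/2]
R3 ← R3 + (1/7)·R2: [0, 0, -45/7]
Echelon form has 3 nonzero rows, so rank(T) = 3.
The rank gives the maximum number of linearly independent rows: 3.

3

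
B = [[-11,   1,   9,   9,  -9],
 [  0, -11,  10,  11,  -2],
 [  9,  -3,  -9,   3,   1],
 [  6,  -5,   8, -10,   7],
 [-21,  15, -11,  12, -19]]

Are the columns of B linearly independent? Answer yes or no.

Row reduce B to echelon form.
R3 ← R3 + (9/11)·R1: [0, -24/11, -18/11, 114/11, -70/11]
R4 ← R4 + (6/11)·R1: [0, -49/11, 142/11, -56/11, 23/11]
R5 ← R5 − (21/11)·R1: [0, 144/11, -310/11, -57/11, -20/11]
R3 ← R3 − (24/121)·R2: [0, 0, -438/121, 90/11, -722/121]
R4 ← R4 − (49/121)·R2: [0, 0, 1072/121, -105/11, 351/121]
R5 ← R5 + (144/121)·R2: [0, 0, -1970/121, 87/11, -508/121]
R4 ← R4 + (536/219)·R3: [0, 0, 0, 765/73, -2563/219]
R5 ← R5 − (985/219)·R3: [0, 0, 0, -2109/73, 4958/219]
R5 ← R5 + (703/255)·R4: [0, 0, 0, 0, -7363/765]
5 pivots among 5 columns.
Every column is a pivot column, so the columns are linearly independent.

yes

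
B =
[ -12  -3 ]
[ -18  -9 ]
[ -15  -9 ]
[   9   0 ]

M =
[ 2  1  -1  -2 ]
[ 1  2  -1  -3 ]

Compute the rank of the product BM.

2

First compute BM:
[[-27, -18,  15,  33],
 [-45, -36,  27,  63],
 [-39, -33,  24,  57],
 [ 18,   9,  -9, -18]]
Now row reduce the product.
R2 ← R2 − (5/3)·R1: [0, -6, 2, 8]
R3 ← R3 − (13/9)·R1: [0, -7, 7/3, 28/3]
R4 ← R4 + (2/3)·R1: [0, -3, 1, 4]
R3 ← R3 − (7/6)·R2: [0, 0, 0, 0]
R4 ← R4 − (1/2)·R2: [0, 0, 0, 0]
2 nonzero rows, so rank(BM) = 2.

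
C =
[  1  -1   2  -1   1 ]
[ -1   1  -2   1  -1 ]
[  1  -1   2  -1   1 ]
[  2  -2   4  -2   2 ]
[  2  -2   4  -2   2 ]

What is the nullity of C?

4

Row reduce to echelon form.
R2 ← R2 + R1: [0, 0, 0, 0, 0]
R3 ← R3 − R1: [0, 0, 0, 0, 0]
R4 ← R4 − (2)·R1: [0, 0, 0, 0, 0]
R5 ← R5 − (2)·R1: [0, 0, 0, 0, 0]
1 nonzero row, so rank(C) = 1.
C has 5 columns; by rank–nullity, nullity = 5 − 1 = 4.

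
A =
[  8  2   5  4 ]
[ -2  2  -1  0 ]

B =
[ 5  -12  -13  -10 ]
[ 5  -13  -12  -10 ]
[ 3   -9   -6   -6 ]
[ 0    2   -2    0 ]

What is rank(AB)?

First compute AB:
[[ 65, -159, -166, -130],
 [ -3,   7,   8,   6]]
Now row reduce the product.
R2 ← R2 + (3/65)·R1: [0, -22/65, 22/65, 0]
2 nonzero rows, so rank(AB) = 2.

2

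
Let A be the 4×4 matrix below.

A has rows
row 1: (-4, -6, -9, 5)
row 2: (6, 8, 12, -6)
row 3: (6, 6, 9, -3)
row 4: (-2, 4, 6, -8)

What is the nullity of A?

2

Row reduce to echelon form.
R2 ← R2 + (3/2)·R1: [0, -1, -3/2, 3/2]
R3 ← R3 + (3/2)·R1: [0, -3, -9/2, 9/2]
R4 ← R4 − (1/2)·R1: [0, 7, 21/2, -21/2]
R3 ← R3 − (3)·R2: [0, 0, 0, 0]
R4 ← R4 + (7)·R2: [0, 0, 0, 0]
2 nonzero rows, so rank(A) = 2.
A has 4 columns; by rank–nullity, nullity = 4 − 2 = 2.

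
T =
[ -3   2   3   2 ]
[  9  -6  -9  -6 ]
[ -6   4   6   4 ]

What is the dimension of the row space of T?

1

Row reduce to echelon form.
R2 ← R2 + (3)·R1: [0, 0, 0, 0]
R3 ← R3 − (2)·R1: [0, 0, 0, 0]
Echelon form has 1 nonzero row, so rank(T) = 1.
The row space has dimension equal to the rank: 1.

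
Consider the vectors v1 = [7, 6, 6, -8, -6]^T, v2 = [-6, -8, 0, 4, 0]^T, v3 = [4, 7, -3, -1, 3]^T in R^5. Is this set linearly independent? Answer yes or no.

no

Form the matrix with these vectors as rows and row reduce.
R2 ← R2 + (6/7)·R1: [0, -20/7, 36/7, -20/7, -36/7]
R3 ← R3 − (4/7)·R1: [0, 25/7, -45/7, 25/7, 45/7]
R3 ← R3 + (5/4)·R2: [0, 0, 0, 0, 0]
2 nonzero rows, so the 3 vectors span a space of dimension 2.
Since 2 < 3, the vectors are linearly dependent.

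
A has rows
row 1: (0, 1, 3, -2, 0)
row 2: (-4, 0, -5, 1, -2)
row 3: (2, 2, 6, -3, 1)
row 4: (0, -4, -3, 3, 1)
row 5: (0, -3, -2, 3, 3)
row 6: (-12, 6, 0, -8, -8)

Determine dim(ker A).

Row reduce to echelon form.
Swap R1 ↔ R2
R3 ← R3 + (1/2)·R1: [0, 2, 7/2, -5/2, 0]
R6 ← R6 − (3)·R1: [0, 6, 15, -11, -2]
R3 ← R3 − (2)·R2: [0, 0, -5/2, 3/2, 0]
R4 ← R4 + (4)·R2: [0, 0, 9, -5, 1]
R5 ← R5 + (3)·R2: [0, 0, 7, -3, 3]
R6 ← R6 − (6)·R2: [0, 0, -3, 1, -2]
R4 ← R4 + (18/5)·R3: [0, 0, 0, 2/5, 1]
R5 ← R5 + (14/5)·R3: [0, 0, 0, 6/5, 3]
R6 ← R6 − (6/5)·R3: [0, 0, 0, -4/5, -2]
R5 ← R5 − (3)·R4: [0, 0, 0, 0, 0]
R6 ← R6 + (2)·R4: [0, 0, 0, 0, 0]
4 nonzero rows, so rank(A) = 4.
A has 5 columns; by rank–nullity, nullity = 5 − 4 = 1.

1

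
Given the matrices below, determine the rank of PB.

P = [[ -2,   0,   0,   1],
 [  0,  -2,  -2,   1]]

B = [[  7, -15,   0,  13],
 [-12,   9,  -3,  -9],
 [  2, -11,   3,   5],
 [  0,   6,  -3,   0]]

First compute PB:
[[-14,  36,  -3, -26],
 [ 20,  10,  -3,   8]]
Now row reduce the product.
R2 ← R2 + (10/7)·R1: [0, 430/7, -51/7, -204/7]
2 nonzero rows, so rank(PB) = 2.

2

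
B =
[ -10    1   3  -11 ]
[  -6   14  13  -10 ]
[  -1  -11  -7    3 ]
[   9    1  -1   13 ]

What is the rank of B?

4

Row reduce to echelon form.
R2 ← R2 − (3/5)·R1: [0, 67/5, 56/5, -17/5]
R3 ← R3 − (1/10)·R1: [0, -111/10, -73/10, 41/10]
R4 ← R4 + (9/10)·R1: [0, 19/10, 17/10, 31/10]
R3 ← R3 + (111/134)·R2: [0, 0, 265/134, 86/67]
R4 ← R4 − (19/134)·R2: [0, 0, 15/134, 240/67]
R4 ← R4 − (3/53)·R3: [0, 0, 0, 186/53]
Echelon form has 4 nonzero rows, so rank(B) = 4.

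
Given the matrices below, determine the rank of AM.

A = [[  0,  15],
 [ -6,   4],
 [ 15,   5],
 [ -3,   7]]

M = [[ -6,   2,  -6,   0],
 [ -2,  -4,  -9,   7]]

First compute AM:
[[-30, -60, -135, 105],
 [ 28, -28,   0,  28],
 [-100,  10, -135,  35],
 [  4, -34, -45,  49]]
Now row reduce the product.
R2 ← R2 + (14/15)·R1: [0, -84, -126, 126]
R3 ← R3 − (10/3)·R1: [0, 210, 315, -315]
R4 ← R4 + (2/15)·R1: [0, -42, -63, 63]
R3 ← R3 + (5/2)·R2: [0, 0, 0, 0]
R4 ← R4 − (1/2)·R2: [0, 0, 0, 0]
2 nonzero rows, so rank(AM) = 2.

2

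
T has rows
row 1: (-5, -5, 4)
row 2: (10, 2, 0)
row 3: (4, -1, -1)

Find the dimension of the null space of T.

Row reduce to echelon form.
R2 ← R2 + (2)·R1: [0, -8, 8]
R3 ← R3 + (4/5)·R1: [0, -5, 11/5]
R3 ← R3 − (5/8)·R2: [0, 0, -14/5]
3 nonzero rows, so rank(T) = 3.
T has 3 columns; by rank–nullity, nullity = 3 − 3 = 0.

0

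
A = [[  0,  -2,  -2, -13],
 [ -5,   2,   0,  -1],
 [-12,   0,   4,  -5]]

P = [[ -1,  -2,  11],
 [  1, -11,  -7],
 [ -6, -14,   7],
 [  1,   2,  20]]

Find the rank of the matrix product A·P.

First compute AP:
[[ -3,  24, -260],
 [  6, -14, -89],
 [-17, -42, -204]]
Now row reduce the product.
R2 ← R2 + (2)·R1: [0, 34, -609]
R3 ← R3 − (17/3)·R1: [0, -178, 3808/3]
R3 ← R3 + (89/17)·R2: [0, 0, -97867/51]
3 nonzero rows, so rank(AP) = 3.

3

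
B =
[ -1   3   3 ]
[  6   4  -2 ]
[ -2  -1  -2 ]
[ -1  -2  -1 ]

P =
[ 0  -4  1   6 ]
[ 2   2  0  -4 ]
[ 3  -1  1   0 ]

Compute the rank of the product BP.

2

First compute BP:
[[ 15,   7,   2, -18],
 [  2, -14,   4,  20],
 [ -8,   8,  -4,  -8],
 [ -7,   1,  -2,   2]]
Now row reduce the product.
R2 ← R2 − (2/15)·R1: [0, -224/15, 56/15, 112/5]
R3 ← R3 + (8/15)·R1: [0, 176/15, -44/15, -88/5]
R4 ← R4 + (7/15)·R1: [0, 64/15, -16/15, -32/5]
R3 ← R3 + (11/14)·R2: [0, 0, 0, 0]
R4 ← R4 + (2/7)·R2: [0, 0, 0, 0]
2 nonzero rows, so rank(BP) = 2.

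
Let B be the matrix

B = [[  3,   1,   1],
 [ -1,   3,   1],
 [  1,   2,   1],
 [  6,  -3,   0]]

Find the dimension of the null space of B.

1

Row reduce to echelon form.
R2 ← R2 + (1/3)·R1: [0, 10/3, 4/3]
R3 ← R3 − (1/3)·R1: [0, 5/3, 2/3]
R4 ← R4 − (2)·R1: [0, -5, -2]
R3 ← R3 − (1/2)·R2: [0, 0, 0]
R4 ← R4 + (3/2)·R2: [0, 0, 0]
2 nonzero rows, so rank(B) = 2.
B has 3 columns; by rank–nullity, nullity = 3 − 2 = 1.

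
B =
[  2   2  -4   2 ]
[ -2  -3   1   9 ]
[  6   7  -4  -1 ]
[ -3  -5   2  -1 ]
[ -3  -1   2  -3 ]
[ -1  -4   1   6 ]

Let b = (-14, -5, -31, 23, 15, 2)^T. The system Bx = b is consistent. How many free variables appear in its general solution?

0

Row reduce the augmented matrix [B | b].
R2 ← R2 + R1: [0, -1, -3, 11, -19]
R3 ← R3 − (3)·R1: [0, 1, 8, -7, 11]
R4 ← R4 + (3/2)·R1: [0, -2, -4, 2, 2]
R5 ← R5 + (3/2)·R1: [0, 2, -4, 0, -6]
R6 ← R6 + (1/2)·R1: [0, -3, -1, 7, -5]
R3 ← R3 + R2: [0, 0, 5, 4, -8]
R4 ← R4 − (2)·R2: [0, 0, 2, -20, 40]
R5 ← R5 + (2)·R2: [0, 0, -10, 22, -44]
R6 ← R6 − (3)·R2: [0, 0, 8, -26, 52]
R4 ← R4 − (2/5)·R3: [0, 0, 0, -108/5, 216/5]
R5 ← R5 + (2)·R3: [0, 0, 0, 30, -60]
R6 ← R6 − (8/5)·R3: [0, 0, 0, -162/5, 324/5]
R5 ← R5 + (25/18)·R4: [0, 0, 0, 0, 0]
R6 ← R6 − (3/2)·R4: [0, 0, 0, 0, 0]
The echelon form has 4 nonzero rows, and every pivot lies in the first 4 columns, so rank(B) = rank([B|b]) = 4.
The system is consistent.
Free variables = (unknowns) − (rank) = 4 − 4 = 0.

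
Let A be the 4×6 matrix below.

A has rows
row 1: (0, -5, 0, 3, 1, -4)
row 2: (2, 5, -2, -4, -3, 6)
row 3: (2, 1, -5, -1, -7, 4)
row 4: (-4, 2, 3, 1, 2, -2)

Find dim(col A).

3

Row reduce to echelon form.
Swap R1 ↔ R2
R3 ← R3 − R1: [0, -4, -3, 3, -4, -2]
R4 ← R4 + (2)·R1: [0, 12, -1, -7, -4, 10]
R3 ← R3 − (4/5)·R2: [0, 0, -3, 3/5, -24/5, 6/5]
R4 ← R4 + (12/5)·R2: [0, 0, -1, 1/5, -8/5, 2/5]
R4 ← R4 − (1/3)·R3: [0, 0, 0, 0, 0, 0]
Echelon form has 3 nonzero rows, so rank(A) = 3.
The column space has dimension equal to the rank: 3.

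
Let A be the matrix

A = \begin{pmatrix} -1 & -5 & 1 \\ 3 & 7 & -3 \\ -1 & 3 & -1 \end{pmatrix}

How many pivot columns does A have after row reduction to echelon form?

Row reduce to echelon form.
R2 ← R2 + (3)·R1: [0, -8, 0]
R3 ← R3 − R1: [0, 8, -2]
R3 ← R3 + R2: [0, 0, -2]
Echelon form has 3 nonzero rows, so rank(A) = 3.
Each nonzero row contributes one pivot column: 3 pivot columns.

3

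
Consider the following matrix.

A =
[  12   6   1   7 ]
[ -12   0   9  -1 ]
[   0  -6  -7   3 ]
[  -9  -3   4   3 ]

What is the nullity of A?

Row reduce to echelon form.
R2 ← R2 + R1: [0, 6, 10, 6]
R4 ← R4 + (3/4)·R1: [0, 3/2, 19/4, 33/4]
R3 ← R3 + R2: [0, 0, 3, 9]
R4 ← R4 − (1/4)·R2: [0, 0, 9/4, 27/4]
R4 ← R4 − (3/4)·R3: [0, 0, 0, 0]
3 nonzero rows, so rank(A) = 3.
A has 4 columns; by rank–nullity, nullity = 4 − 3 = 1.

1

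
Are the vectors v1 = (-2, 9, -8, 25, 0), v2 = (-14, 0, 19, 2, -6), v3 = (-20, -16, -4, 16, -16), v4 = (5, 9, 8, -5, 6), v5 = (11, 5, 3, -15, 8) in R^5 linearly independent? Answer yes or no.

Form the matrix with these vectors as rows and row reduce.
R2 ← R2 − (7)·R1: [0, -63, 75, -173, -6]
R3 ← R3 − (10)·R1: [0, -106, 76, -234, -16]
R4 ← R4 + (5/2)·R1: [0, 63/2, -12, 115/2, 6]
R5 ← R5 + (11/2)·R1: [0, 109/2, -41, 245/2, 8]
R3 ← R3 − (106/63)·R2: [0, 0, -1054/21, 3596/63, -124/21]
R4 ← R4 + (1/2)·R2: [0, 0, 51/2, -29, 3]
R5 ← R5 + (109/126)·R2: [0, 0, 1003/42, -1711/63, 59/21]
R4 ← R4 + (63/124)·R3: [0, 0, 0, 0, 0]
R5 ← R5 + (59/124)·R3: [0, 0, 0, 0, 0]
3 nonzero rows, so the 5 vectors span a space of dimension 3.
Since 3 < 5, the vectors are linearly dependent.

no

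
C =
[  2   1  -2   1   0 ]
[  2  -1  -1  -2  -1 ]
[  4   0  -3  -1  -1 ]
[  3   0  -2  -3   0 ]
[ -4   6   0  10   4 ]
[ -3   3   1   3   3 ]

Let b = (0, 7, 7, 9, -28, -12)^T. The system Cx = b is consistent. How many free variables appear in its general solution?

2

Row reduce the augmented matrix [C | b].
R2 ← R2 − R1: [0, -2, 1, -3, -1, 7]
R3 ← R3 − (2)·R1: [0, -2, 1, -3, -1, 7]
R4 ← R4 − (3/2)·R1: [0, -3/2, 1, -9/2, 0, 9]
R5 ← R5 + (2)·R1: [0, 8, -4, 12, 4, -28]
R6 ← R6 + (3/2)·R1: [0, 9/2, -2, 9/2, 3, -12]
R3 ← R3 − R2: [0, 0, 0, 0, 0, 0]
R4 ← R4 − (3/4)·R2: [0, 0, 1/4, -9/4, 3/4, 15/4]
R5 ← R5 + (4)·R2: [0, 0, 0, 0, 0, 0]
R6 ← R6 + (9/4)·R2: [0, 0, 1/4, -9/4, 3/4, 15/4]
Swap R3 ↔ R4
R6 ← R6 − R3: [0, 0, 0, 0, 0, 0]
The echelon form has 3 nonzero rows, and every pivot lies in the first 5 columns, so rank(C) = rank([C|b]) = 3.
The system is consistent.
Free variables = (unknowns) − (rank) = 5 − 3 = 2.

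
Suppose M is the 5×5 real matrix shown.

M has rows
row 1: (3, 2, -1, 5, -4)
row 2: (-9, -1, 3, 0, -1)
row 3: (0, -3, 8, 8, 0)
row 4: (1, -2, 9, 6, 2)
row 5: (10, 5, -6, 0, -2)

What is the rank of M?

4

Row reduce to echelon form.
R2 ← R2 + (3)·R1: [0, 5, 0, 15, -13]
R4 ← R4 − (1/3)·R1: [0, -8/3, 28/3, 13/3, 10/3]
R5 ← R5 − (10/3)·R1: [0, -5/3, -8/3, -50/3, 34/3]
R3 ← R3 + (3/5)·R2: [0, 0, 8, 17, -39/5]
R4 ← R4 + (8/15)·R2: [0, 0, 28/3, 37/3, -18/5]
R5 ← R5 + (1/3)·R2: [0, 0, -8/3, -35/3, 7]
R4 ← R4 − (7/6)·R3: [0, 0, 0, -15/2, 11/2]
R5 ← R5 + (1/3)·R3: [0, 0, 0, -6, 22/5]
R5 ← R5 − (4/5)·R4: [0, 0, 0, 0, 0]
Echelon form has 4 nonzero rows, so rank(M) = 4.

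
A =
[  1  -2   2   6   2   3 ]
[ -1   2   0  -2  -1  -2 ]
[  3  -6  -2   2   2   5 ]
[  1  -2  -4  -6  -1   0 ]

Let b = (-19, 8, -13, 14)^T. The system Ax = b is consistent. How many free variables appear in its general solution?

Row reduce the augmented matrix [A | b].
R2 ← R2 + R1: [0, 0, 2, 4, 1, 1, -11]
R3 ← R3 − (3)·R1: [0, 0, -8, -16, -4, -4, 44]
R4 ← R4 − R1: [0, 0, -6, -12, -3, -3, 33]
R3 ← R3 + (4)·R2: [0, 0, 0, 0, 0, 0, 0]
R4 ← R4 + (3)·R2: [0, 0, 0, 0, 0, 0, 0]
The echelon form has 2 nonzero rows, and every pivot lies in the first 6 columns, so rank(A) = rank([A|b]) = 2.
The system is consistent.
Free variables = (unknowns) − (rank) = 6 − 2 = 4.

4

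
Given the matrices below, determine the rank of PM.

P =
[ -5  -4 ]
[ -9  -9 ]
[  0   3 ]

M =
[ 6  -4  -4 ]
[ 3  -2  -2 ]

First compute PM:
[[-42,  28,  28],
 [-81,  54,  54],
 [  9,  -6,  -6]]
Now row reduce the product.
R2 ← R2 − (27/14)·R1: [0, 0, 0]
R3 ← R3 + (3/14)·R1: [0, 0, 0]
1 nonzero row, so rank(PM) = 1.

1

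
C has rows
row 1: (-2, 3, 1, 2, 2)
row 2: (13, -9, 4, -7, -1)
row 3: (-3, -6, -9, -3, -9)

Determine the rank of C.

Row reduce to echelon form.
R2 ← R2 + (13/2)·R1: [0, 21/2, 21/2, 6, 12]
R3 ← R3 − (3/2)·R1: [0, -21/2, -21/2, -6, -12]
R3 ← R3 + R2: [0, 0, 0, 0, 0]
Echelon form has 2 nonzero rows, so rank(C) = 2.

2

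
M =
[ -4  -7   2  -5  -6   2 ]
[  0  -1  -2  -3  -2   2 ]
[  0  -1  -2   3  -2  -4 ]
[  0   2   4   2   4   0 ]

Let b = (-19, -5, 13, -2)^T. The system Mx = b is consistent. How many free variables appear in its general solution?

Row reduce the augmented matrix [M | b].
R3 ← R3 − R2: [0, 0, 0, 6, 0, -6, 18]
R4 ← R4 + (2)·R2: [0, 0, 0, -4, 0, 4, -12]
R4 ← R4 + (2/3)·R3: [0, 0, 0, 0, 0, 0, 0]
The echelon form has 3 nonzero rows, and every pivot lies in the first 6 columns, so rank(M) = rank([M|b]) = 3.
The system is consistent.
Free variables = (unknowns) − (rank) = 6 − 3 = 3.

3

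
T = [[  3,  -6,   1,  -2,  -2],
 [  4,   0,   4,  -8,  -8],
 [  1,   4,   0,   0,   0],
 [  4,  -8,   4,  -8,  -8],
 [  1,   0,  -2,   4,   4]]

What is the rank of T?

3

Row reduce to echelon form.
R2 ← R2 − (4/3)·R1: [0, 8, 8/3, -16/3, -16/3]
R3 ← R3 − (1/3)·R1: [0, 6, -1/3, 2/3, 2/3]
R4 ← R4 − (4/3)·R1: [0, 0, 8/3, -16/3, -16/3]
R5 ← R5 − (1/3)·R1: [0, 2, -7/3, 14/3, 14/3]
R3 ← R3 − (3/4)·R2: [0, 0, -7/3, 14/3, 14/3]
R5 ← R5 − (1/4)·R2: [0, 0, -3, 6, 6]
R4 ← R4 + (8/7)·R3: [0, 0, 0, 0, 0]
R5 ← R5 − (9/7)·R3: [0, 0, 0, 0, 0]
Echelon form has 3 nonzero rows, so rank(T) = 3.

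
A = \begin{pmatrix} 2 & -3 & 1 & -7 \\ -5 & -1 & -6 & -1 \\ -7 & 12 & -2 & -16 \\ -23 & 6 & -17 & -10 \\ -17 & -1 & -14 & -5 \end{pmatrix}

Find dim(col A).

Row reduce to echelon form.
R2 ← R2 + (5/2)·R1: [0, -17/2, -7/2, -37/2]
R3 ← R3 + (7/2)·R1: [0, 3/2, 3/2, -81/2]
R4 ← R4 + (23/2)·R1: [0, -57/2, -11/2, -181/2]
R5 ← R5 + (17/2)·R1: [0, -53/2, -11/2, -129/2]
R3 ← R3 + (3/17)·R2: [0, 0, 15/17, -744/17]
R4 ← R4 − (57/17)·R2: [0, 0, 106/17, -484/17]
R5 ← R5 − (53/17)·R2: [0, 0, 92/17, -116/17]
R4 ← R4 − (106/15)·R3: [0, 0, 0, 1404/5]
R5 ← R5 − (92/15)·R3: [0, 0, 0, 1308/5]
R5 ← R5 − (109/117)·R4: [0, 0, 0, 0]
Echelon form has 4 nonzero rows, so rank(A) = 4.
The column space has dimension equal to the rank: 4.

4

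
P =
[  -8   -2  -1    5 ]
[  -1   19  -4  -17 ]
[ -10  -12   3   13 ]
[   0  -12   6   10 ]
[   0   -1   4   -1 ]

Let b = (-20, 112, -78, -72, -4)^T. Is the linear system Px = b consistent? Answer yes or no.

Row reduce the augmented matrix [P | b].
R2 ← R2 − (1/8)·R1: [0, 77/4, -31/8, -141/8, 229/2]
R3 ← R3 − (5/4)·R1: [0, -19/2, 17/4, 27/4, -53]
R3 ← R3 + (38/77)·R2: [0, 0, 180/77, -150/77, 270/77]
R4 ← R4 + (48/77)·R2: [0, 0, 276/77, -76/77, -48/77]
R5 ← R5 + (4/77)·R2: [0, 0, 585/154, -295/154, 150/77]
R4 ← R4 − (23/15)·R3: [0, 0, 0, 2, -6]
R5 ← R5 − (13/8)·R3: [0, 0, 0, 5/4, -15/4]
R5 ← R5 − (5/8)·R4: [0, 0, 0, 0, 0]
The echelon form has 4 nonzero rows, and every pivot lies in the first 4 columns, so rank(P) = rank([P|b]) = 4.
The system is consistent.

yes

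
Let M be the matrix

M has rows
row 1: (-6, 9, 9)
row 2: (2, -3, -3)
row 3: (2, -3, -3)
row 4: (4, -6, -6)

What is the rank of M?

Row reduce to echelon form.
R2 ← R2 + (1/3)·R1: [0, 0, 0]
R3 ← R3 + (1/3)·R1: [0, 0, 0]
R4 ← R4 + (2/3)·R1: [0, 0, 0]
Echelon form has 1 nonzero row, so rank(M) = 1.

1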